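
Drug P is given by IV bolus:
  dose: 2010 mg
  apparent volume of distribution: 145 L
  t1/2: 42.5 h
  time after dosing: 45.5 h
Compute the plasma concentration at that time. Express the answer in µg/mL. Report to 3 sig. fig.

6.60 µg/mL

C₀ = Dose / Vd = 2010 / 145 = 13.86 mg/L
k = ln2 / t½ = 0.693147 / 42.5 = 0.01631 h⁻¹
C = C₀ · e^(−k·t) = 13.86 × e^(−0.01631 × 45.5)
  = 13.86 × 0.4761 = 6.599 mg/L
(6.599 mg/L = 6.599 µg/mL)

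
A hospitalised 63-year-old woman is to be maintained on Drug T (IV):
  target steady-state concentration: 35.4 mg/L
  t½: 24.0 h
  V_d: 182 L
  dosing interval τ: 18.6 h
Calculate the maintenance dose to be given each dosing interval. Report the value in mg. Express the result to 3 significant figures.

3460 mg

k = ln2 / t½ = 0.693147 / 24.0 = 0.02888 h⁻¹
CL = k × Vd = 0.02888 × 182 = 5.256 L/h
At steady state, Dose/τ = Css × CL.
Dose = Css × CL × τ = 35.4 × 5.256 × 18.6 = 3461 mg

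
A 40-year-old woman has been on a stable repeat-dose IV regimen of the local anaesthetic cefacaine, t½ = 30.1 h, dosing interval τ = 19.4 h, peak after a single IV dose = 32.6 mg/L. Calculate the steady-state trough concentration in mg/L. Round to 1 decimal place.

57.9 mg/L

k = ln2 / t½ = 0.693147 / 30.1 = 0.02303 h⁻¹
e^(−kτ) = e^(−0.02303 × 19.4) = 0.6397
Accumulation ratio R = 1 / (1 − e^(−kτ)) = 1 / (1 − 0.6397) = 2.775
Steady-state trough = C₀ × R × e^(−kτ) = 32.6 × 2.775 × 0.6397 = 57.87 mg/L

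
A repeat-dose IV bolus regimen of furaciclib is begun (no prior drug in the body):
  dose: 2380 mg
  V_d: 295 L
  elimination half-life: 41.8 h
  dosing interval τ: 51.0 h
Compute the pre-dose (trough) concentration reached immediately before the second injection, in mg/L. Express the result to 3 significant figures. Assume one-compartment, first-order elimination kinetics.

3.46 mg/L

C₀ per dose = Dose / Vd = 2380 / 295 = 8.068 mg/L
k = ln2 / t½ = 0.693147 / 41.8 = 0.01658 h⁻¹
Fraction remaining after one interval: r = e^(−kτ) = e^(−0.01658 × 51.0) = 0.4293
Before dose 2, 1 dose has been given (aged 1τ).
C_trough = C₀ × r = 8.068 × 0.4293 = 3.464 mg/L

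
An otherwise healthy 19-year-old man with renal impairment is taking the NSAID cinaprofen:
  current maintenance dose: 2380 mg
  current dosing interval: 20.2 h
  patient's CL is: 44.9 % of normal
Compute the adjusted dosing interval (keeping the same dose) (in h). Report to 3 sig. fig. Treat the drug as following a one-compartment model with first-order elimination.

45.0 h

To keep the same average steady-state level, dosing rate must scale with clearance.
CL ratio = 44.9 / 100 = 0.4490
New interval (same dose) = 20.2 / 0.4490 = 44.99 h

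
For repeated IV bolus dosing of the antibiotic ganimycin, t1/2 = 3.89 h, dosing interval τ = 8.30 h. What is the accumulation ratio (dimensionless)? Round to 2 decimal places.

k = ln2 / t½ = 0.693147 / 3.89 = 0.1782 h⁻¹
e^(−kτ) = e^(−0.1782 × 8.30) = 0.2279
Accumulation ratio R = 1 / (1 − e^(−kτ)) = 1 / (1 − 0.2279) = 1.295

1.30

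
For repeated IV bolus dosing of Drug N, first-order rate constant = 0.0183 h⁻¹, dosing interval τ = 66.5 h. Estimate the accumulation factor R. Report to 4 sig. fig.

1.421

e^(−kτ) = e^(−0.01830 × 66.5) = 0.2961
Accumulation ratio R = 1 / (1 − e^(−kτ)) = 1 / (1 − 0.2961) = 1.421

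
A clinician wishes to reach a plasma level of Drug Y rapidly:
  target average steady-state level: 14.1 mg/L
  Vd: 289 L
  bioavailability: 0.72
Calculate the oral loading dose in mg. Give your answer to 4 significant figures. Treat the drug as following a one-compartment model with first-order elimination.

5660 mg

LD = Css × Vd / F = 14.1 × 289 / 0.72 = 5660 mg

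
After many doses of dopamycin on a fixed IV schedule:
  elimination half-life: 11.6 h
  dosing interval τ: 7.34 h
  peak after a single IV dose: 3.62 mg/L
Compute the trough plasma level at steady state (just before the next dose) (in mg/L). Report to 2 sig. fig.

6.6 mg/L

k = ln2 / t½ = 0.693147 / 11.6 = 0.05975 h⁻¹
e^(−kτ) = e^(−0.05975 × 7.34) = 0.6450
Accumulation ratio R = 1 / (1 − e^(−kτ)) = 1 / (1 − 0.6450) = 2.817
Steady-state trough = C₀ × R × e^(−kτ) = 3.62 × 2.817 × 0.6450 = 6.577 mg/L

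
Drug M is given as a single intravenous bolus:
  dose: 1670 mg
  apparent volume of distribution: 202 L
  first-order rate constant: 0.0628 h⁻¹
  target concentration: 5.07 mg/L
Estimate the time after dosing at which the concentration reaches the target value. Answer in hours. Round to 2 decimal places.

C₀ = Dose / Vd = 1670 / 202 = 8.267 mg/L
t = ln(C₀ / C) / k = ln(8.267 / 5.07) / 0.06280
  = ln(1.631) / 0.06280 = 0.4892 / 0.06280 = 7.790 h

7.79 h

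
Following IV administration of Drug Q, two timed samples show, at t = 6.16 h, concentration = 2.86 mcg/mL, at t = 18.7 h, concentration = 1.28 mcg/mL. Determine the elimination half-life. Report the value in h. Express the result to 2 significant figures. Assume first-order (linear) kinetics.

k = ln(C₁/C₂) / (t₂ − t₁) = ln(2.86/1.28) / (18.7 − 6.16)
  = 0.8040 / 12.54 = 0.06411 h⁻¹
t½ = ln2 / k = 0.693147 / 0.06411 = 10.81 h

11 h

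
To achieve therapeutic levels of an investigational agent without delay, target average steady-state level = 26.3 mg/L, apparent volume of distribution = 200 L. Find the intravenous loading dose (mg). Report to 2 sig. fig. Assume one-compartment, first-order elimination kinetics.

5300 mg

LD = Css × Vd = 26.3 × 200 = 5260 mg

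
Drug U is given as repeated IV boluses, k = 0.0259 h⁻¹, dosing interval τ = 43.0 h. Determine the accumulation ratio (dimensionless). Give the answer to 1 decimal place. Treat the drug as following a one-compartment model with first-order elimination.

e^(−kτ) = e^(−0.02590 × 43.0) = 0.3283
Accumulation ratio R = 1 / (1 − e^(−kτ)) = 1 / (1 − 0.3283) = 1.489

1.5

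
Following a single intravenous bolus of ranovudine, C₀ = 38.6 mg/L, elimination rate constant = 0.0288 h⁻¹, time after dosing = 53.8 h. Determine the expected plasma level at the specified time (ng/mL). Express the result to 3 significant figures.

8200 ng/mL

C = C₀ · e^(−k·t) = 38.60 × e^(−0.02880 × 53.8)
  = 38.60 × 0.2124 = 8.199 mg/L
Convert: 8.199 mg/L × 1000 = 8199 ng/mL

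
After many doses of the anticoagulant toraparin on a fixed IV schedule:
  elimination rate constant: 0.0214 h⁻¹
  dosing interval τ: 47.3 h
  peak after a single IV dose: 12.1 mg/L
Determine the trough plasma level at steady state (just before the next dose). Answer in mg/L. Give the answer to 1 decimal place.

e^(−kτ) = e^(−0.02140 × 47.3) = 0.3634
Accumulation ratio R = 1 / (1 − e^(−kτ)) = 1 / (1 − 0.3634) = 1.571
Steady-state trough = C₀ × R × e^(−kτ) = 12.1 × 1.571 × 0.3634 = 6.908 mg/L

6.9 mg/L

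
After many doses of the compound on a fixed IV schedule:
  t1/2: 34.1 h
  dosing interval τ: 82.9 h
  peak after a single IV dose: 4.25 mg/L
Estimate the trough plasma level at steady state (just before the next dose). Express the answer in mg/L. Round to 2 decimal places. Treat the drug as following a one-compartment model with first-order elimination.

k = ln2 / t½ = 0.693147 / 34.1 = 0.02033 h⁻¹
e^(−kτ) = e^(−0.02033 × 82.9) = 0.1854
Accumulation ratio R = 1 / (1 − e^(−kτ)) = 1 / (1 − 0.1854) = 1.228
Steady-state trough = C₀ × R × e^(−kτ) = 4.25 × 1.228 × 0.1854 = 0.9676 mg/L

0.97 mg/L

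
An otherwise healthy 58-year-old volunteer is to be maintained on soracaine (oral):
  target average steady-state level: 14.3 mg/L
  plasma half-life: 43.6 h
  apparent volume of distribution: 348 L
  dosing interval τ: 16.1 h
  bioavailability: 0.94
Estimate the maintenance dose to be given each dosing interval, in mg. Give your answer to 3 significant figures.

1360 mg

k = ln2 / t½ = 0.693147 / 43.6 = 0.01590 h⁻¹
CL = k × Vd = 0.01590 × 348 = 5.533 L/h
At steady state, F × (Dose/τ) = Css × CL.
Dose = Css × CL × τ / F = 14.3 × 5.533 × 16.1 / 0.94 = 1355 mg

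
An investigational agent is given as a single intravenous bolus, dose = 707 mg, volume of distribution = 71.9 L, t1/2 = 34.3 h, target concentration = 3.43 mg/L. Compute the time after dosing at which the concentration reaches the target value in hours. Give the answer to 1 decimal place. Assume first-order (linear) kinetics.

C₀ = Dose / Vd = 707.0 / 71.9 = 9.833 mg/L
k = ln2 / t½ = 0.693147 / 34.3 = 0.02021 h⁻¹
t = ln(C₀ / C) / k = ln(9.833 / 3.43) / 0.02021
  = ln(2.867) / 0.02021 = 1.053 / 0.02021 = 52.10 h

52.1 h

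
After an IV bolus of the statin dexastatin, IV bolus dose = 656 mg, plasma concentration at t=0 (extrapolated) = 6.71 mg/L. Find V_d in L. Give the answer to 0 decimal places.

Vd = Dose / C₀ = 656.0 / 6.71 = 97.76 L

98 L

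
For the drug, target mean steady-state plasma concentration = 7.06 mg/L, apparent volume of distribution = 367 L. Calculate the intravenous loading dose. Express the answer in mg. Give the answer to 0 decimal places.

2591 mg

LD = Css × Vd = 7.06 × 367 = 2591 mg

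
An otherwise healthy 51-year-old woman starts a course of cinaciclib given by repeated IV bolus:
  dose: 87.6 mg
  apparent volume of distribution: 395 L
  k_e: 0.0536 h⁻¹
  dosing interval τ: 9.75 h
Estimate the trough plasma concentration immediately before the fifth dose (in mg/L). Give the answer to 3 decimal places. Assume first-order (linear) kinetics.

0.283 mg/L

C₀ per dose = Dose / Vd = 87.6 / 395 = 0.2218 mg/L
Fraction remaining after one interval: r = e^(−kτ) = e^(−0.05360 × 9.75) = 0.5930
Before dose 5, 4 doses have been given (aged 1τ, 2τ, 3τ, 4τ).
C_trough = C₀ × (r + r² + … + r^4) = C₀ × r(1−r^4)/(1−r)
        = 0.2218 × 0.5930 × (1 − 0.1237) / (1 − 0.5930) = 0.2832 mg/L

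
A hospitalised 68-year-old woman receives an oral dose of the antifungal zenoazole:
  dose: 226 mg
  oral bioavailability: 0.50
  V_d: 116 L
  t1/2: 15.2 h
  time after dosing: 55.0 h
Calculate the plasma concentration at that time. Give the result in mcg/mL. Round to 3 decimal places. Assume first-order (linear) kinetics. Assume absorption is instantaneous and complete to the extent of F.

0.079 mcg/mL

Amount reaching circulation = F × Dose = 0.50 × 226.0 = 113.0 mg
C₀ = F·Dose / Vd = 113.0 / 116 = 0.9741 mg/L
k = ln2 / t½ = 0.693147 / 15.2 = 0.04560 h⁻¹
C = C₀ · e^(−k·t) = 0.9741 × e^(−0.04560 × 55.0)
  = 0.9741 × 0.08143 = 0.07932 mg/L
(0.07932 mg/L = 0.07932 mcg/mL)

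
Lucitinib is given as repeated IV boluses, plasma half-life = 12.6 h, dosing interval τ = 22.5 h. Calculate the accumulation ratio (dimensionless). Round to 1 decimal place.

1.4

k = ln2 / t½ = 0.693147 / 12.6 = 0.05501 h⁻¹
e^(−kτ) = e^(−0.05501 × 22.5) = 0.2900
Accumulation ratio R = 1 / (1 − e^(−kτ)) = 1 / (1 − 0.2900) = 1.408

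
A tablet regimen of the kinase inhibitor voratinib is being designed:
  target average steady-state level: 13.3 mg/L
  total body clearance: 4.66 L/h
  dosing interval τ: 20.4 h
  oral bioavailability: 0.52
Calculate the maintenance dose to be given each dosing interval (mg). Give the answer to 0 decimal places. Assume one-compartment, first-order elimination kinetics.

At steady state, F × (Dose/τ) = Css × CL.
Dose = Css × CL × τ / F = 13.3 × 4.660 × 20.4 / 0.52 = 2431 mg

2431 mg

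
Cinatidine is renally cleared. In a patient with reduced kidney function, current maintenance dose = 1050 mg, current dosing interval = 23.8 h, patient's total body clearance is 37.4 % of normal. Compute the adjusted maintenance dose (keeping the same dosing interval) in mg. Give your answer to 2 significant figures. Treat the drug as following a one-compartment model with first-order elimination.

390 mg

To keep the same average steady-state level, dosing rate must scale with clearance.
CL ratio = 37.4 / 100 = 0.3740
New dose (same interval) = 1050 × 0.3740 = 392.7 mg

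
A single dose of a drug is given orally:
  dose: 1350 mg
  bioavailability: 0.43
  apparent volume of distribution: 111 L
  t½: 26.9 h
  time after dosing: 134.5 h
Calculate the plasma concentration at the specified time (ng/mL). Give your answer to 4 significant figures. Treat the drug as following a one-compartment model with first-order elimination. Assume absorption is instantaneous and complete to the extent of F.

Amount reaching circulation = F × Dose = 0.43 × 1350 = 580.5 mg
C₀ = F·Dose / Vd = 580.5 / 111 = 5.230 mg/L
k = ln2 / t½ = 0.693147 / 26.9 = 0.02577 h⁻¹
t / t½ = 134.5 / 26.9 = 5 half-lives
C = C₀ × (1/2)^5 = 5.230 × 0.03125 = 0.1634 mg/L
Convert: 0.1634 mg/L × 1000 = 163.4 ng/mL

163.4 ng/mL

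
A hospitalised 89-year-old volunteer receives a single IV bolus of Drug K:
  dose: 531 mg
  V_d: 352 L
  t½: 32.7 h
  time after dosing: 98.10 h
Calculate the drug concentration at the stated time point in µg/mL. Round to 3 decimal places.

0.189 µg/mL

C₀ = Dose / Vd = 531.0 / 352 = 1.509 mg/L
k = ln2 / t½ = 0.693147 / 32.7 = 0.02120 h⁻¹
t / t½ = 98.10 / 32.7 = 3 half-lives
C = C₀ × (1/2)^3 = 1.509 × 0.1250 = 0.1886 mg/L
(0.1886 mg/L = 0.1886 µg/mL)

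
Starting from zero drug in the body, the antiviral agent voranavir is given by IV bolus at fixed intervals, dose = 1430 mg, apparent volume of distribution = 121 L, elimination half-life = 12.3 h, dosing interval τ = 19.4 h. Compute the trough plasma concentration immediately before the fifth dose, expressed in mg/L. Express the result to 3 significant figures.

5.88 mg/L

C₀ per dose = Dose / Vd = 1430 / 121 = 11.82 mg/L
k = ln2 / t½ = 0.693147 / 12.3 = 0.05635 h⁻¹
Fraction remaining after one interval: r = e^(−kτ) = e^(−0.05635 × 19.4) = 0.3351
Before dose 5, 4 doses have been given (aged 1τ, 2τ, 3τ, 4τ).
C_trough = C₀ × (r + r² + … + r^4) = C₀ × r(1−r^4)/(1−r)
        = 11.82 × 0.3351 × (1 − 0.01261) / (1 − 0.3351) = 5.882 mg/L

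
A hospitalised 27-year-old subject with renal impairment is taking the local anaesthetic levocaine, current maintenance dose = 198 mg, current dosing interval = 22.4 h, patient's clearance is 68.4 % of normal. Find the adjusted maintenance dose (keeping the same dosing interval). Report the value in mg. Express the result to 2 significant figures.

To keep the same average steady-state level, dosing rate must scale with clearance.
CL ratio = 68.4 / 100 = 0.6840
New dose (same interval) = 198 × 0.6840 = 135.4 mg

140 mg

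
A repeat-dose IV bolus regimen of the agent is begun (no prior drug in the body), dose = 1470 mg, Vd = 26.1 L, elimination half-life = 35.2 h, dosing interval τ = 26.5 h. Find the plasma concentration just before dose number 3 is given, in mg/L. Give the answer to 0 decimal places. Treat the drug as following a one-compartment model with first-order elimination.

C₀ per dose = Dose / Vd = 1470 / 26.1 = 56.32 mg/L
k = ln2 / t½ = 0.693147 / 35.2 = 0.01969 h⁻¹
Fraction remaining after one interval: r = e^(−kτ) = e^(−0.01969 × 26.5) = 0.5935
Before dose 3, 2 doses have been given (aged 1τ, 2τ).
C_trough = C₀ × (r + r²) = 56.32 × (0.5935 + 0.3522) = 53.26 mg/L

53 mg/L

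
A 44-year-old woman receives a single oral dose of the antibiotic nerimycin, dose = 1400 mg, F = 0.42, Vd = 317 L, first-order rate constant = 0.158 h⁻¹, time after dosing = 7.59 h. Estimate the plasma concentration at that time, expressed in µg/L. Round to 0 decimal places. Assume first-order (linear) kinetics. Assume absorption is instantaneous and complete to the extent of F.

559 µg/L

Amount reaching circulation = F × Dose = 0.42 × 1400 = 588.0 mg
C₀ = F·Dose / Vd = 588.0 / 317 = 1.855 mg/L
C = C₀ · e^(−k·t) = 1.855 × e^(−0.1580 × 7.59)
  = 1.855 × 0.3014 = 0.5591 mg/L
Convert: 0.5591 mg/L × 1000 = 559.1 µg/L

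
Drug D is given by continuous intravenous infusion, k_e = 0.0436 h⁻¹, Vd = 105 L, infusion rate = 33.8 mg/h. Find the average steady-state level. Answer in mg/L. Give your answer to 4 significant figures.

7.383 mg/L

CL = k × Vd = 0.04360 × 105 = 4.578 L/h
At steady state Css = R₀ / CL = 33.8 / 4.578 = 7.383 mg/L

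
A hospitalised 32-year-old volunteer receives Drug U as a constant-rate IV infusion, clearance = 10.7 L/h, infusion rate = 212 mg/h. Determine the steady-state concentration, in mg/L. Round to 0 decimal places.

20 mg/L

At steady state Css = R₀ / CL = 212 / 10.70 = 19.81 mg/L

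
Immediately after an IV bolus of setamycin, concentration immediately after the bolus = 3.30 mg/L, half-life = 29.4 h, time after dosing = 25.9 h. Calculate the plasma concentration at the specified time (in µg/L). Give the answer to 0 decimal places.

1792 µg/L

k = ln2 / t½ = 0.693147 / 29.4 = 0.02358 h⁻¹
C = C₀ · e^(−k·t) = 3.300 × e^(−0.02358 × 25.9)
  = 3.300 × 0.5430 = 1.792 mg/L
Convert: 1.792 mg/L × 1000 = 1792 µg/L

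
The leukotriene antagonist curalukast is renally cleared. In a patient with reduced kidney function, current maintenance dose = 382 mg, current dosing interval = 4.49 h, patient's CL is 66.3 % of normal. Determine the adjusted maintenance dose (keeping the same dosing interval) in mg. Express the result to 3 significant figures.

253 mg

To keep the same average steady-state level, dosing rate must scale with clearance.
CL ratio = 66.3 / 100 = 0.6630
New dose (same interval) = 382 × 0.6630 = 253.3 mg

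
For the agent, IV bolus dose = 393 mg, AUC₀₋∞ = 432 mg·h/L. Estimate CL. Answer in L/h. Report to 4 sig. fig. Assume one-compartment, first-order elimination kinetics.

CL = Dose / AUC = 393 / 432 = 0.9097 L/h

0.9097 L/h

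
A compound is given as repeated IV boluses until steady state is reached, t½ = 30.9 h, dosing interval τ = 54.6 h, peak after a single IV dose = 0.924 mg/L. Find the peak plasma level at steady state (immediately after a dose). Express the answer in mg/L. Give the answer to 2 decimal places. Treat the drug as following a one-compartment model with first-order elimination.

k = ln2 / t½ = 0.693147 / 30.9 = 0.02243 h⁻¹
e^(−kτ) = e^(−0.02243 × 54.6) = 0.2939
Accumulation ratio R = 1 / (1 − e^(−kτ)) = 1 / (1 − 0.2939) = 1.416
Steady-state peak = C₀ × R = 0.924 × 1.416 = 1.308 mg/L

1.31 mg/L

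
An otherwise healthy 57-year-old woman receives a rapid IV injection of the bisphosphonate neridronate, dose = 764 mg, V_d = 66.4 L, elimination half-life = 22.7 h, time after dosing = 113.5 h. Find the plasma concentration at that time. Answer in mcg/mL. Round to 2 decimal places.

0.36 mcg/mL

C₀ = Dose / Vd = 764.0 / 66.4 = 11.51 mg/L
k = ln2 / t½ = 0.693147 / 22.7 = 0.03054 h⁻¹
t / t½ = 113.5 / 22.7 = 5 half-lives
C = C₀ × (1/2)^5 = 11.51 × 0.03125 = 0.3597 mg/L
(0.3597 mg/L = 0.3597 mcg/mL)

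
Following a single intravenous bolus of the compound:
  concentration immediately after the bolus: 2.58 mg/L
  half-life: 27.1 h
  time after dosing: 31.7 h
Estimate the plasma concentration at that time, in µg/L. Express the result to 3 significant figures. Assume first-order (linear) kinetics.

k = ln2 / t½ = 0.693147 / 27.1 = 0.02558 h⁻¹
C = C₀ · e^(−k·t) = 2.580 × e^(−0.02558 × 31.7)
  = 2.580 × 0.4445 = 1.147 mg/L
Convert: 1.147 mg/L × 1000 = 1147 µg/L

1150 µg/L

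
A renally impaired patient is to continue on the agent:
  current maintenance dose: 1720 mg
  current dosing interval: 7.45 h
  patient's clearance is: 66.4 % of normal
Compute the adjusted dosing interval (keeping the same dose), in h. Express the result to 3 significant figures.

To keep the same average steady-state level, dosing rate must scale with clearance.
CL ratio = 66.4 / 100 = 0.6640
New interval (same dose) = 7.45 / 0.6640 = 11.22 h

11.2 h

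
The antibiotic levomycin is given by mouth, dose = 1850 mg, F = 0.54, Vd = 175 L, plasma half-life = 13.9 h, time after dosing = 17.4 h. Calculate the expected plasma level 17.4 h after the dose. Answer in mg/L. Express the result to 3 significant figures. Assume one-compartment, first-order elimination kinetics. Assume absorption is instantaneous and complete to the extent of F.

Amount reaching circulation = F × Dose = 0.54 × 1850 = 999.0 mg
C₀ = F·Dose / Vd = 999.0 / 175 = 5.709 mg/L
k = ln2 / t½ = 0.693147 / 13.9 = 0.04987 h⁻¹
C = C₀ · e^(−k·t) = 5.709 × e^(−0.04987 × 17.4)
  = 5.709 × 0.4199 = 2.397 mg/L

2.40 mg/L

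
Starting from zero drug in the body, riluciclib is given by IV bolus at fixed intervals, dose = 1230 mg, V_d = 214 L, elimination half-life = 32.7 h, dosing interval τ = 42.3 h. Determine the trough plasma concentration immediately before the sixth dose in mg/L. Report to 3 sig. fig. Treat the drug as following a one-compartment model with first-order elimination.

3.92 mg/L

C₀ per dose = Dose / Vd = 1230 / 214 = 5.748 mg/L
k = ln2 / t½ = 0.693147 / 32.7 = 0.02120 h⁻¹
Fraction remaining after one interval: r = e^(−kτ) = e^(−0.02120 × 42.3) = 0.4079
Before dose 6, 5 doses have been given (aged 1τ, 2τ, 3τ, 4τ, 5τ).
C_trough = C₀ × (r + r² + … + r^5) = C₀ × r(1−r^5)/(1−r)
        = 5.748 × 0.4079 × (1 − 0.01129) / (1 − 0.4079) = 3.915 mg/L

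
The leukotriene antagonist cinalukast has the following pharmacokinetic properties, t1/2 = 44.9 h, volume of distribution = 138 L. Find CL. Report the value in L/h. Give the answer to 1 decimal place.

2.1 L/h

k = ln2 / t½ = 0.693147 / 44.9 = 0.01544 h⁻¹
CL = k × Vd = 0.01544 × 138 = 2.131 L/h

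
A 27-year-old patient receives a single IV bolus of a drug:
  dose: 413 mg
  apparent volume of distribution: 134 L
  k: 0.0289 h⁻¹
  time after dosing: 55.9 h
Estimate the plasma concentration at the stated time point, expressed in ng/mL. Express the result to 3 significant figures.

613 ng/mL

C₀ = Dose / Vd = 413.0 / 134 = 3.082 mg/L
C = C₀ · e^(−k·t) = 3.082 × e^(−0.02890 × 55.9)
  = 3.082 × 0.1988 = 0.6127 mg/L
Convert: 0.6127 mg/L × 1000 = 612.7 ng/mL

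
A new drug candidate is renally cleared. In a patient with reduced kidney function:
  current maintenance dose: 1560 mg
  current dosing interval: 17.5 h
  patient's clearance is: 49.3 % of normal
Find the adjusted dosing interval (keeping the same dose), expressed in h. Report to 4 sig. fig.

To keep the same average steady-state level, dosing rate must scale with clearance.
CL ratio = 49.3 / 100 = 0.4930
New interval (same dose) = 17.5 / 0.4930 = 35.50 h

35.50 h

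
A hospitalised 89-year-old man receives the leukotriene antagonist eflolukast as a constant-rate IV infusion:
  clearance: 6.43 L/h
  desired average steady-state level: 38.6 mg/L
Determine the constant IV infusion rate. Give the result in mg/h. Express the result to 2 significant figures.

250 mg/h

At steady state, infusion rate R₀ = Css × CL = 38.6 × 6.430 = 248.2 mg/h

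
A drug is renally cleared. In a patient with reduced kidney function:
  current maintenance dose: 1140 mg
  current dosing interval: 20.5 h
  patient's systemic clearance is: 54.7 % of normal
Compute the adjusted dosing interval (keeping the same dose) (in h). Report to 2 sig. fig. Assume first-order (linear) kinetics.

37 h

To keep the same average steady-state level, dosing rate must scale with clearance.
CL ratio = 54.7 / 100 = 0.5470
New interval (same dose) = 20.5 / 0.5470 = 37.48 h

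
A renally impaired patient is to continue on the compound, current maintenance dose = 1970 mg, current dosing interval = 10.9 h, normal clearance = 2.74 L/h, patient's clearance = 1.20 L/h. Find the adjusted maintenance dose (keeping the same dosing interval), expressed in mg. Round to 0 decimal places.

To keep the same average steady-state level, dosing rate must scale with clearance.
CL ratio = 1.20 / 2.74 = 0.4380
New dose (same interval) = 1970 × 0.4380 = 862.9 mg

863 mg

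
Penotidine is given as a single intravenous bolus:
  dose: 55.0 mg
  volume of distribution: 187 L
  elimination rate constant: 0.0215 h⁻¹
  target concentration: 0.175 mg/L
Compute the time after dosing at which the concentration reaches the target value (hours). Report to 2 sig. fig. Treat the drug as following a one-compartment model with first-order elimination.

C₀ = Dose / Vd = 55.00 / 187 = 0.2941 mg/L
t = ln(C₀ / C) / k = ln(0.2941 / 0.175) / 0.02150
  = ln(1.681) / 0.02150 = 0.5194 / 0.02150 = 24.16 h

24 h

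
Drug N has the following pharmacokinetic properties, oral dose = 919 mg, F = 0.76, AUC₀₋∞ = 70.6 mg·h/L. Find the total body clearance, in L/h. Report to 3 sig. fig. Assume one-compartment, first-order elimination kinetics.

CL = F·Dose / AUC = 0.76 × 919 / 70.6 = 9.893 L/h

9.89 L/h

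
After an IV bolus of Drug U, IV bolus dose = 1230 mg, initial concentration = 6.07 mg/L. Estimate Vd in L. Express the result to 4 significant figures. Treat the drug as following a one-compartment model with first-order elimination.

Vd = Dose / C₀ = 1230 / 6.07 = 202.6 L

202.6 L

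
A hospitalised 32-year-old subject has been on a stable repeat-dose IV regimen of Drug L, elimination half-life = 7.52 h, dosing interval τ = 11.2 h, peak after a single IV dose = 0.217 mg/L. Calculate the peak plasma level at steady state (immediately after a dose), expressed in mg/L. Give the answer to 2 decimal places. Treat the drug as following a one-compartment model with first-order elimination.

0.34 mg/L

k = ln2 / t½ = 0.693147 / 7.52 = 0.09217 h⁻¹
e^(−kτ) = e^(−0.09217 × 11.2) = 0.3562
Accumulation ratio R = 1 / (1 − e^(−kτ)) = 1 / (1 − 0.3562) = 1.553
Steady-state peak = C₀ × R = 0.217 × 1.553 = 0.3370 mg/L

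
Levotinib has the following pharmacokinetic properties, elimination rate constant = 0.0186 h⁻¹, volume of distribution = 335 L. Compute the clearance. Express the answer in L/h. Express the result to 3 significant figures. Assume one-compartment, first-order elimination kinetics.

6.23 L/h

CL = k × Vd = 0.0186 × 335 = 6.231 L/h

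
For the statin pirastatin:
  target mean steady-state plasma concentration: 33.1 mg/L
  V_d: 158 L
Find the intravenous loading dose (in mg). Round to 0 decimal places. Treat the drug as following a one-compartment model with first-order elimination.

5230 mg

LD = Css × Vd = 33.1 × 158 = 5230 mg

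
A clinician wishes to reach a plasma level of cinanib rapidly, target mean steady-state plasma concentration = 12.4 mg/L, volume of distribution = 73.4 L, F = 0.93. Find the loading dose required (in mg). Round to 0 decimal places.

979 mg

LD = Css × Vd / F = 12.4 × 73.4 / 0.93 = 978.7 mg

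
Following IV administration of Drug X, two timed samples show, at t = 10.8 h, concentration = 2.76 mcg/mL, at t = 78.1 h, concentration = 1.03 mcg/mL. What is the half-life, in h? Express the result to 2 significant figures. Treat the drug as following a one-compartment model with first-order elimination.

k = ln(C₁/C₂) / (t₂ − t₁) = ln(2.76/1.03) / (78.1 − 10.8)
  = 0.9857 / 67.30 = 0.01465 h⁻¹
t½ = ln2 / k = 0.693147 / 0.01465 = 47.31 h

47 h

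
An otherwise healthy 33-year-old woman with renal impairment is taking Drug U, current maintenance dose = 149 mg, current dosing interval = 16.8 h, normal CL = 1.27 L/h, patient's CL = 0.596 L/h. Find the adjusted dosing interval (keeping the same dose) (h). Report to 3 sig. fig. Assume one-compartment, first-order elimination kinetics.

To keep the same average steady-state level, dosing rate must scale with clearance.
CL ratio = 0.596 / 1.27 = 0.4693
New interval (same dose) = 16.8 / 0.4693 = 35.80 h

35.8 h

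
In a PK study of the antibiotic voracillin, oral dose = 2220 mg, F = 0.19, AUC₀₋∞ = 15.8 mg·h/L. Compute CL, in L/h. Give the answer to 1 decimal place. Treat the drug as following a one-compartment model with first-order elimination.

26.7 L/h

CL = F·Dose / AUC = 0.19 × 2220 / 15.8 = 26.70 L/h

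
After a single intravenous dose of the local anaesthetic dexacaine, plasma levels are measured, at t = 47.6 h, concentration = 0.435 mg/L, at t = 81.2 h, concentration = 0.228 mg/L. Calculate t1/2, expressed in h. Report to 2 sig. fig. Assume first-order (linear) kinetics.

k = ln(C₁/C₂) / (t₂ − t₁) = ln(0.435/0.228) / (81.2 − 47.6)
  = 0.6460 / 33.60 = 0.01923 h⁻¹
t½ = ln2 / k = 0.693147 / 0.01923 = 36.05 h

36 h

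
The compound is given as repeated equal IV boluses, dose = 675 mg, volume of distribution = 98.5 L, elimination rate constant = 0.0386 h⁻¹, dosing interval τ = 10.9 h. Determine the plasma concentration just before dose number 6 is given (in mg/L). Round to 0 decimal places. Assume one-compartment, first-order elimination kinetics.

C₀ per dose = Dose / Vd = 675 / 98.5 = 6.853 mg/L
Fraction remaining after one interval: r = e^(−kτ) = e^(−0.03860 × 10.9) = 0.6566
Before dose 6, 5 doses have been given (aged 1τ, 2τ, 3τ, 4τ, 5τ).
C_trough = C₀ × (r + r² + … + r^5) = C₀ × r(1−r^5)/(1−r)
        = 6.853 × 0.6566 × (1 − 0.1220) / (1 − 0.6566) = 11.50 mg/L

12 mg/L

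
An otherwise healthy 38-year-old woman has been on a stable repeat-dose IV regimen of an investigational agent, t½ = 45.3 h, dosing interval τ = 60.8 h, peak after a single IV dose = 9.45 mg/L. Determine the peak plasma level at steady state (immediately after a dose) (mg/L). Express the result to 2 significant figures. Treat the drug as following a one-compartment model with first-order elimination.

16 mg/L

k = ln2 / t½ = 0.693147 / 45.3 = 0.01530 h⁻¹
e^(−kτ) = e^(−0.01530 × 60.8) = 0.3945
Accumulation ratio R = 1 / (1 − e^(−kτ)) = 1 / (1 − 0.3945) = 1.652
Steady-state peak = C₀ × R = 9.45 × 1.652 = 15.61 mg/L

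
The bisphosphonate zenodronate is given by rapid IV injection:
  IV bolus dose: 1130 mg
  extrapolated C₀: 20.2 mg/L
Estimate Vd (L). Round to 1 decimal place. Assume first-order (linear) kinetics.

Vd = Dose / C₀ = 1130 / 20.2 = 55.94 L

55.9 L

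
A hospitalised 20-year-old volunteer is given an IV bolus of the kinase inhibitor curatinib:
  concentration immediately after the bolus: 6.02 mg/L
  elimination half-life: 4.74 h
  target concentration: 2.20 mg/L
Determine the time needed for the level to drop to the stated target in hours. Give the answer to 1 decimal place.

6.9 h

k = ln2 / t½ = 0.693147 / 4.74 = 0.1462 h⁻¹
t = ln(C₀ / C) / k = ln(6.020 / 2.20) / 0.1462
  = ln(2.736) / 0.1462 = 1.006 / 0.1462 = 6.881 h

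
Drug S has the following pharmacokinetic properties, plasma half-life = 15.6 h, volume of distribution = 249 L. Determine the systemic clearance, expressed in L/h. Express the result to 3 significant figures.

k = ln2 / t½ = 0.693147 / 15.6 = 0.04443 h⁻¹
CL = k × Vd = 0.04443 × 249 = 11.06 L/h

11.1 L/h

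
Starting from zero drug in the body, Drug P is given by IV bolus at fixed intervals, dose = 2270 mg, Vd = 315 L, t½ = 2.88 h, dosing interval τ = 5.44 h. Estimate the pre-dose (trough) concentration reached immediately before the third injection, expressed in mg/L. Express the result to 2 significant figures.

C₀ per dose = Dose / Vd = 2270 / 315 = 7.206 mg/L
k = ln2 / t½ = 0.693147 / 2.88 = 0.2407 h⁻¹
Fraction remaining after one interval: r = e^(−kτ) = e^(−0.2407 × 5.44) = 0.2700
Before dose 3, 2 doses have been given (aged 1τ, 2τ).
C_trough = C₀ × (r + r²) = 7.206 × (0.2700 + 0.07290) = 2.471 mg/L

2.5 mg/L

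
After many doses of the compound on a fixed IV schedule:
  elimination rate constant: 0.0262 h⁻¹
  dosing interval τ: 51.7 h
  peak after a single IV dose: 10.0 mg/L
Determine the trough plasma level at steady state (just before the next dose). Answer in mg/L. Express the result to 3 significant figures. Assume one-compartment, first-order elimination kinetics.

3.48 mg/L

e^(−kτ) = e^(−0.02620 × 51.7) = 0.2581
Accumulation ratio R = 1 / (1 − e^(−kτ)) = 1 / (1 − 0.2581) = 1.348
Steady-state trough = C₀ × R × e^(−kτ) = 10.0 × 1.348 × 0.2581 = 3.479 mg/L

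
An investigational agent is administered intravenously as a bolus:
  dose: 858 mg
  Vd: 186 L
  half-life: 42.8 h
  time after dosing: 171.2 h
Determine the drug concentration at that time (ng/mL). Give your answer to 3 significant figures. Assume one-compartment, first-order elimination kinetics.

C₀ = Dose / Vd = 858.0 / 186 = 4.613 mg/L
k = ln2 / t½ = 0.693147 / 42.8 = 0.01620 h⁻¹
t / t½ = 171.2 / 42.8 = 4 half-lives
C = C₀ × (1/2)^4 = 4.613 × 0.06250 = 0.2883 mg/L
Convert: 0.2883 mg/L × 1000 = 288.3 ng/mL

288 ng/mL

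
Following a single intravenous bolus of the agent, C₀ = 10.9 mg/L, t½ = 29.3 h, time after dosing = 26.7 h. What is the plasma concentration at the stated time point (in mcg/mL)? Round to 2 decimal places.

k = ln2 / t½ = 0.693147 / 29.3 = 0.02366 h⁻¹
C = C₀ · e^(−k·t) = 10.90 × e^(−0.02366 × 26.7)
  = 10.90 × 0.5317 = 5.796 mg/L
(5.796 mg/L = 5.796 mcg/mL)

5.80 mcg/mL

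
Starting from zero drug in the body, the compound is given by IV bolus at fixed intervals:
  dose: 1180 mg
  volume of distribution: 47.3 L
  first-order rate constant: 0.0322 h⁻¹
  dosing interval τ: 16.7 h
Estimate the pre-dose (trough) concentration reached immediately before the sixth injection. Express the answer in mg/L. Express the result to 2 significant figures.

C₀ per dose = Dose / Vd = 1180 / 47.3 = 24.95 mg/L
Fraction remaining after one interval: r = e^(−kτ) = e^(−0.03220 × 16.7) = 0.5841
Before dose 6, 5 doses have been given (aged 1τ, 2τ, 3τ, 4τ, 5τ).
C_trough = C₀ × (r + r² + … + r^5) = C₀ × r(1−r^5)/(1−r)
        = 24.95 × 0.5841 × (1 − 0.06799) / (1 − 0.5841) = 32.66 mg/L

33 mg/L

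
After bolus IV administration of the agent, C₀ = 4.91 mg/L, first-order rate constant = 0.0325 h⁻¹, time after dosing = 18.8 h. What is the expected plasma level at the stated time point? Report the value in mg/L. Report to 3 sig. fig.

2.67 mg/L

C = C₀ · e^(−k·t) = 4.910 × e^(−0.03250 × 18.8)
  = 4.910 × 0.5428 = 2.665 mg/L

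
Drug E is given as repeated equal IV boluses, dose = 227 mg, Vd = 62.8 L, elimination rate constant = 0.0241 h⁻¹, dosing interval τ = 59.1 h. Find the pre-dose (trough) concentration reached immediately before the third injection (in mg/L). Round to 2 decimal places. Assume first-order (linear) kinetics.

1.08 mg/L

C₀ per dose = Dose / Vd = 227 / 62.8 = 3.615 mg/L
Fraction remaining after one interval: r = e^(−kτ) = e^(−0.02410 × 59.1) = 0.2407
Before dose 3, 2 doses have been given (aged 1τ, 2τ).
C_trough = C₀ × (r + r²) = 3.615 × (0.2407 + 0.05794) = 1.080 mg/L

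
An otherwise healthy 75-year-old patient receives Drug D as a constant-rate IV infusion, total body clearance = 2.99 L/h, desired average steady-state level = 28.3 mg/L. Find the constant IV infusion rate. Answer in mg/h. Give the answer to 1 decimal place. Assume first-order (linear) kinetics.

At steady state, infusion rate R₀ = Css × CL = 28.3 × 2.990 = 84.62 mg/h

84.6 mg/h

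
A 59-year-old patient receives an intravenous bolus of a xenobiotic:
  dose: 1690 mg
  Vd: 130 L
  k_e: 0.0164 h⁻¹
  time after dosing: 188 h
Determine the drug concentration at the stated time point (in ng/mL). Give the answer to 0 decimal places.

C₀ = Dose / Vd = 1690 / 130 = 13.00 mg/L
C = C₀ · e^(−k·t) = 13.00 × e^(−0.01640 × 188)
  = 13.00 × 0.04581 = 0.5955 mg/L
Convert: 0.5955 mg/L × 1000 = 595.5 ng/mL

596 ng/mL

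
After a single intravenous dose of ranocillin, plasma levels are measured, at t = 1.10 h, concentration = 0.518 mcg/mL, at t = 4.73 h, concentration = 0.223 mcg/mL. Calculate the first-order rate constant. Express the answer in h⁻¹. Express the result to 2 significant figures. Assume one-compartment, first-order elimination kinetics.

0.23 h⁻¹

k = ln(C₁/C₂) / (t₂ − t₁) = ln(0.518/0.223) / (4.73 − 1.10)
  = 0.8428 / 3.630 = 0.2322 h⁻¹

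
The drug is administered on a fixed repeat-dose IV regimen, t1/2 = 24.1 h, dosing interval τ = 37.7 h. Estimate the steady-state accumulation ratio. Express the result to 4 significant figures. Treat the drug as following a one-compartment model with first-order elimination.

k = ln2 / t½ = 0.693147 / 24.1 = 0.02876 h⁻¹
e^(−kτ) = e^(−0.02876 × 37.7) = 0.3382
Accumulation ratio R = 1 / (1 − e^(−kτ)) = 1 / (1 − 0.3382) = 1.511

1.511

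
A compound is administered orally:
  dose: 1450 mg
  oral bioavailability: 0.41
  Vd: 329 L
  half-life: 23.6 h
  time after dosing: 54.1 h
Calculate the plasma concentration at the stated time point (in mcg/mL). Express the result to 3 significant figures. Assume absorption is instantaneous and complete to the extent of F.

0.369 mcg/mL

Amount reaching circulation = F × Dose = 0.41 × 1450 = 594.5 mg
C₀ = F·Dose / Vd = 594.5 / 329 = 1.807 mg/L
k = ln2 / t½ = 0.693147 / 23.6 = 0.02937 h⁻¹
C = C₀ · e^(−k·t) = 1.807 × e^(−0.02937 × 54.1)
  = 1.807 × 0.2041 = 0.3688 mg/L
(0.3688 mg/L = 0.3688 mcg/mL)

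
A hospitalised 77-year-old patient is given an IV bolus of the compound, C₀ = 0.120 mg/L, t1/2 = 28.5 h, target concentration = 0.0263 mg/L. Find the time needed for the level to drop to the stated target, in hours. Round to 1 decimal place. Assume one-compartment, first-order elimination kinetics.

62.4 h

k = ln2 / t½ = 0.693147 / 28.5 = 0.02432 h⁻¹
t = ln(C₀ / C) / k = ln(0.1200 / 0.0263) / 0.02432
  = ln(4.563) / 0.02432 = 1.518 / 0.02432 = 62.42 h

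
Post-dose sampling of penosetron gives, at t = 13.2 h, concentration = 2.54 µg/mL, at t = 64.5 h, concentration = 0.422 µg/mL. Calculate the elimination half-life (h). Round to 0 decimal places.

k = ln(C₁/C₂) / (t₂ − t₁) = ln(2.54/0.422) / (64.5 − 13.2)
  = 1.795 / 51.30 = 0.03499 h⁻¹
t½ = ln2 / k = 0.693147 / 0.03499 = 19.81 h

20 h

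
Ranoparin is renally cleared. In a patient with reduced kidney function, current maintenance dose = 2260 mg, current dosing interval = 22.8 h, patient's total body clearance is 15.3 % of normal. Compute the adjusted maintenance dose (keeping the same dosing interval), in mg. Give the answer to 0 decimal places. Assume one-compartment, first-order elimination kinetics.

346 mg

To keep the same average steady-state level, dosing rate must scale with clearance.
CL ratio = 15.3 / 100 = 0.1530
New dose (same interval) = 2260 × 0.1530 = 345.8 mg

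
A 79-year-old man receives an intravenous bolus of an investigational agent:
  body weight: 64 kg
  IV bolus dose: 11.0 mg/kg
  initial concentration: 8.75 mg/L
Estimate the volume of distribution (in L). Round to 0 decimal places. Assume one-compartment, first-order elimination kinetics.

80 L

Dose = 11.0 × 64 = 704.0 mg
Vd = Dose / C₀ = 704.0 / 8.75 = 80.46 L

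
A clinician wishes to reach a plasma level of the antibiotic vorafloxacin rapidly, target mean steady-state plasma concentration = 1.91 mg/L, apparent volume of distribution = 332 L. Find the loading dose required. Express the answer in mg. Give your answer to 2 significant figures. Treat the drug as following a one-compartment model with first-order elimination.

630 mg

LD = Css × Vd = 1.91 × 332 = 634.1 mg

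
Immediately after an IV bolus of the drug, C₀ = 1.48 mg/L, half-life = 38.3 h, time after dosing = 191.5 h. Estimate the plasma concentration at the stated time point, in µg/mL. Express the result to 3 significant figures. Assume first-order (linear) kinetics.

k = ln2 / t½ = 0.693147 / 38.3 = 0.01810 h⁻¹
t / t½ = 191.5 / 38.3 = 5 half-lives
C = C₀ × (1/2)^5 = 1.480 × 0.03125 = 0.04625 mg/L
(0.04625 mg/L = 0.04625 µg/mL)

0.0463 µg/mL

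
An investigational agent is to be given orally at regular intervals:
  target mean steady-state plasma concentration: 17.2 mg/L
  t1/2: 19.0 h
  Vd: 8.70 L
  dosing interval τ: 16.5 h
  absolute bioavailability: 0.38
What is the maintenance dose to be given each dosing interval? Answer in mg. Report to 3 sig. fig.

237 mg

k = ln2 / t½ = 0.693147 / 19.0 = 0.03648 h⁻¹
CL = k × Vd = 0.03648 × 8.70 = 0.3174 L/h
At steady state, F × (Dose/τ) = Css × CL.
Dose = Css × CL × τ / F = 17.2 × 0.3174 × 16.5 / 0.38 = 237.0 mg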